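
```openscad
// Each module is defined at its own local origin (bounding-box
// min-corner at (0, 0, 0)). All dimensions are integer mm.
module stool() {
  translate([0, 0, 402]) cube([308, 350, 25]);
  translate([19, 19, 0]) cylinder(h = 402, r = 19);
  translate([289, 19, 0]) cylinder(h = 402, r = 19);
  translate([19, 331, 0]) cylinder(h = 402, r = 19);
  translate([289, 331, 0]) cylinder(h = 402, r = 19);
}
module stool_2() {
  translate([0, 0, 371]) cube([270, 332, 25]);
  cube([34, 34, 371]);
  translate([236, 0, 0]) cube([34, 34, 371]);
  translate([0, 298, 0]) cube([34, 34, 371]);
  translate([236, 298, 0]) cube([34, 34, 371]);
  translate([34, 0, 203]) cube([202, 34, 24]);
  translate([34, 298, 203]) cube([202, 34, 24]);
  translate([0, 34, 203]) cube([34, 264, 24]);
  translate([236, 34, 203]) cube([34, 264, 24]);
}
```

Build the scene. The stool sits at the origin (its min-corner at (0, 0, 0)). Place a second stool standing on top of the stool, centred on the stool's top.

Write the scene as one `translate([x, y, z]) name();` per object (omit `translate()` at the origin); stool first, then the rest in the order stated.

stool();
translate([19, 9, 427]) stool_2();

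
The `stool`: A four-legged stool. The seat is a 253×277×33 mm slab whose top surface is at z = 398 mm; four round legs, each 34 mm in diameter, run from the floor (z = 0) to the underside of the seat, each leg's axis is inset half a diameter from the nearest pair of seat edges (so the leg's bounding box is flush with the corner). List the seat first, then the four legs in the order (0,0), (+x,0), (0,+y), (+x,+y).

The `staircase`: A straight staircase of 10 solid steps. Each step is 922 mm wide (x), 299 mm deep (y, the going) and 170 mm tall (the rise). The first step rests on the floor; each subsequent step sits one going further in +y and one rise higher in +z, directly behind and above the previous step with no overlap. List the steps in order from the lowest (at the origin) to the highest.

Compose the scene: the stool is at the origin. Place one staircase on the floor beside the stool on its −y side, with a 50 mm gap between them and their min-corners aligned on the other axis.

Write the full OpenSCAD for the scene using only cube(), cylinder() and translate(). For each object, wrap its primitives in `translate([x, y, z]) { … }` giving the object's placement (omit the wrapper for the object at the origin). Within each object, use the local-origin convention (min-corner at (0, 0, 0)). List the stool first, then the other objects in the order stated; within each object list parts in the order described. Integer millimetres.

translate([0, 0, 365]) cube([253, 277, 33]);
translate([17, 17, 0]) cylinder(h = 365, r = 17);
translate([236, 17, 0]) cylinder(h = 365, r = 17);
translate([17, 260, 0]) cylinder(h = 365, r = 17);
translate([236, 260, 0]) cylinder(h = 365, r = 17);
translate([0, -3040, 0]) {
  cube([922, 299, 170]);
  translate([0, 299, 170]) cube([922, 299, 170]);
  translate([0, 598, 340]) cube([922, 299, 170]);
  translate([0, 897, 510]) cube([922, 299, 170]);
  translate([0, 1196, 680]) cube([922, 299, 170]);
  translate([0, 1495, 850]) cube([922, 299, 170]);
  translate([0, 1794, 1020]) cube([922, 299, 170]);
  translate([0, 2093, 1190]) cube([922, 299, 170]);
  translate([0, 2392, 1360]) cube([922, 299, 170]);
  translate([0, 2691, 1530]) cube([922, 299, 170]);
}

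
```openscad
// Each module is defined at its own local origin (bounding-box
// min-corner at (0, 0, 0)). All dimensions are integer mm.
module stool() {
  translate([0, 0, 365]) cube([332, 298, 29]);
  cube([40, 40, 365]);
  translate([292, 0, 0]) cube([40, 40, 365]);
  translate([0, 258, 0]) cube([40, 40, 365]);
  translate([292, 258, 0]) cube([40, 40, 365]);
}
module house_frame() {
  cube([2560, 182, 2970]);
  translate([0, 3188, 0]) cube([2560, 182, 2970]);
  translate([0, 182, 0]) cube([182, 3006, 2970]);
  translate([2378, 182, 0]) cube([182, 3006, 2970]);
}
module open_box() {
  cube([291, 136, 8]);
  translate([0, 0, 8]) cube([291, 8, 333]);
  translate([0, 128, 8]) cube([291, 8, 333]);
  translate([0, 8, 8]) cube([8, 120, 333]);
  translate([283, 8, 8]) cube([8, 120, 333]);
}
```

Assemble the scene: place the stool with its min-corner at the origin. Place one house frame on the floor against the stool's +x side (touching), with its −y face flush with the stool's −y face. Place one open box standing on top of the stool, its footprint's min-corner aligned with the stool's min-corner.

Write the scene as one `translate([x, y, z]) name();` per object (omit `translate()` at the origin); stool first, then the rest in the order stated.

stool();
translate([332, 0, 0]) house_frame();
translate([0, 0, 394]) open_box();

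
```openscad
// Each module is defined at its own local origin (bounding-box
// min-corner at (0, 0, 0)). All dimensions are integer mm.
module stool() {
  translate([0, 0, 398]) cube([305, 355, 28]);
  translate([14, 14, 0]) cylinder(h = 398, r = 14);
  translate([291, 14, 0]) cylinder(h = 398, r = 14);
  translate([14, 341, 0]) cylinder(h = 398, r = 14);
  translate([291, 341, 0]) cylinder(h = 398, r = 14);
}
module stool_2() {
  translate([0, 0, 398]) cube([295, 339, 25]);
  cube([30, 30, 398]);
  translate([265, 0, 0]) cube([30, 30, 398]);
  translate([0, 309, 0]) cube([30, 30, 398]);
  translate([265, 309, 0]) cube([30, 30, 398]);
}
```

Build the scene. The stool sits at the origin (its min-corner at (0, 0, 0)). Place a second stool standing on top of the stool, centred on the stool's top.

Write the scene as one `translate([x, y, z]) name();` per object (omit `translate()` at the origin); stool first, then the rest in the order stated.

stool();
translate([5, 8, 426]) stool_2();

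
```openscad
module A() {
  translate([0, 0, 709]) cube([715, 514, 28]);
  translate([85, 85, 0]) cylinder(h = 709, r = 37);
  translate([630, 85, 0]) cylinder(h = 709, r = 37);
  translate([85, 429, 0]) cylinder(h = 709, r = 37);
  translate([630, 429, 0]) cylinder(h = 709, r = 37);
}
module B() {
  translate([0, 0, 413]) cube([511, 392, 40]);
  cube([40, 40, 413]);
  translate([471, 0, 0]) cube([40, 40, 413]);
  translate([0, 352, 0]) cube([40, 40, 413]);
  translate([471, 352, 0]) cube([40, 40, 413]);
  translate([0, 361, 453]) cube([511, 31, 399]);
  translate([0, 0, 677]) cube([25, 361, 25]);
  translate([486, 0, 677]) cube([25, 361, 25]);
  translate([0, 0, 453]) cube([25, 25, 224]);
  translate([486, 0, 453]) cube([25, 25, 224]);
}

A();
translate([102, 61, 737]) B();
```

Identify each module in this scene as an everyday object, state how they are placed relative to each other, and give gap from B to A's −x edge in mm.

The chair's min-x is at 102; the table's min-x is 0; gap = 102 mm.

A is a table. B is a chair. The chair is on top of the table, centred. The gap from the chair to the table's −x edge is 102 mm.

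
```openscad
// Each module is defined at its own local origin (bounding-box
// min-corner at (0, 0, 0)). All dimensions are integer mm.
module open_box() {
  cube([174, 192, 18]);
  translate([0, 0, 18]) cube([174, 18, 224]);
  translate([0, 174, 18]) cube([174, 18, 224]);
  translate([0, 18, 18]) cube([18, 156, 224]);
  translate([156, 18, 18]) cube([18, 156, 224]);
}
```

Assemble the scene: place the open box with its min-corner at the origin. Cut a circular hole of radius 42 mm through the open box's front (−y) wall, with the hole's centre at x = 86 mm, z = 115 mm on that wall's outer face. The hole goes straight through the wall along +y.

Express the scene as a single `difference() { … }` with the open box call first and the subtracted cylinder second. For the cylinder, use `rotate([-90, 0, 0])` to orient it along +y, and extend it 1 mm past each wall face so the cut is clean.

difference() {
  open_box();
  translate([86, -1, 115]) rotate([-90, 0, 0]) cylinder(h = 20, r = 42);
}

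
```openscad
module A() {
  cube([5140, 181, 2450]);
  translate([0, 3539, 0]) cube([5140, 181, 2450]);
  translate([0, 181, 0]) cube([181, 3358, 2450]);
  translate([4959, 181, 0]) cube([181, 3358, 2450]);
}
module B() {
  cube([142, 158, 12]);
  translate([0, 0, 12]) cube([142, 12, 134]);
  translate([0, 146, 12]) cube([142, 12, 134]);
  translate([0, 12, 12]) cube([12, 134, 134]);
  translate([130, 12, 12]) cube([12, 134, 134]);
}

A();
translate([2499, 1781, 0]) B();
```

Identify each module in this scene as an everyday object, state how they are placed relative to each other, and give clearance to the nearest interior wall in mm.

A is a house frame. B is an open box. The open box sits inside the house frame, centred. The clearance to the nearest interior wall is 1600 mm.

Clearances: x = 2318, y = 1600; minimum 1600 mm.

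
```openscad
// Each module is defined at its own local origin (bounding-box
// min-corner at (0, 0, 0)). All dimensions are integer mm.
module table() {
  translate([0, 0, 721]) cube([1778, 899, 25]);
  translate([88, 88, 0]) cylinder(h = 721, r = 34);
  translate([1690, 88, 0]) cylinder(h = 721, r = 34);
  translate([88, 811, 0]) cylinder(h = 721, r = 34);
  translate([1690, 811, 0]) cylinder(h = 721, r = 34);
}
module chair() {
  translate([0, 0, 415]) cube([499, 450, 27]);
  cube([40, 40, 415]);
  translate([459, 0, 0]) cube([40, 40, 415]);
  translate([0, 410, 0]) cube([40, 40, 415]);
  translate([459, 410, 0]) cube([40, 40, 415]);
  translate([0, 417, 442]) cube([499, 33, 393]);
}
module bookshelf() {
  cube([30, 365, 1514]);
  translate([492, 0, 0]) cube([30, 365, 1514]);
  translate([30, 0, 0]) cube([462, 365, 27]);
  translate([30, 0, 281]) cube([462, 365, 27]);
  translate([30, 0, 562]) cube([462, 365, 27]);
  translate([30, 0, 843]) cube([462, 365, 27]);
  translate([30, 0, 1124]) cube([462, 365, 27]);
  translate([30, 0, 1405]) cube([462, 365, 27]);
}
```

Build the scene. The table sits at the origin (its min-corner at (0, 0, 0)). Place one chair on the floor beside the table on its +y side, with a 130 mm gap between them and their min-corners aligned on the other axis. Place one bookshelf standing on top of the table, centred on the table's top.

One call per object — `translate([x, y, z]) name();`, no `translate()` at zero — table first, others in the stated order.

table();
translate([0, 1029, 0]) chair();
translate([628, 267, 746]) bookshelf();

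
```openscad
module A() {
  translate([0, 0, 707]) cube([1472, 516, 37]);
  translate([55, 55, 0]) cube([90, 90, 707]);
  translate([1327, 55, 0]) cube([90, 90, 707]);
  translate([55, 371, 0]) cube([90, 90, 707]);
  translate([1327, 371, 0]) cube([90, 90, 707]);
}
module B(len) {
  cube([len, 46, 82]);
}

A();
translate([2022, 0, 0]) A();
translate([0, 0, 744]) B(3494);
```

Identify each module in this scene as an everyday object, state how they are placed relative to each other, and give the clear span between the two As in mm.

Second table starts at x = 2022; first ends at x = 1472; clear span = 2022 − 1472 = 550 mm.

A is a table. B is a beam. A beam spans the tops of two tables. The clear span between the two tables is 550 mm.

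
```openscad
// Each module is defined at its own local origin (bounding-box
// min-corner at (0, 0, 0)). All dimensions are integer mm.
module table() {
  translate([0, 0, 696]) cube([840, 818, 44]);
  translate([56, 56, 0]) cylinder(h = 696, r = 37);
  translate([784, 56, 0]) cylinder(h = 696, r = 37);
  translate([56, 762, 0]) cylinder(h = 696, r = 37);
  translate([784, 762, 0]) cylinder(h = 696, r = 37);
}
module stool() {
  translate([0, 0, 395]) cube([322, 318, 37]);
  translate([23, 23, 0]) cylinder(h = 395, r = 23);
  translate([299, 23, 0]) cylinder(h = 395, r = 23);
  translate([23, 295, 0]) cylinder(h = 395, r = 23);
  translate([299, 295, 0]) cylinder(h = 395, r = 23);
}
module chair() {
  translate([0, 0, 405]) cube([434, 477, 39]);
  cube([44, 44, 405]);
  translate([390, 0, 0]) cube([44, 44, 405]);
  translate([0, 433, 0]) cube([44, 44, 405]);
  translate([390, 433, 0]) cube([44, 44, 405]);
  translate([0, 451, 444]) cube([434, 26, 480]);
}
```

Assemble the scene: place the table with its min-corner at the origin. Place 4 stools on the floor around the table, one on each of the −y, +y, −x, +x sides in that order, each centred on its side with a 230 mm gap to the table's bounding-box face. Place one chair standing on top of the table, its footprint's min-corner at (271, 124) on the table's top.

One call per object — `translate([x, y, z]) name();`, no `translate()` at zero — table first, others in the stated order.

table();
translate([259, -548, 0]) stool();
translate([259, 1048, 0]) stool();
translate([-552, 250, 0]) stool();
translate([1070, 250, 0]) stool();
translate([271, 124, 740]) chair();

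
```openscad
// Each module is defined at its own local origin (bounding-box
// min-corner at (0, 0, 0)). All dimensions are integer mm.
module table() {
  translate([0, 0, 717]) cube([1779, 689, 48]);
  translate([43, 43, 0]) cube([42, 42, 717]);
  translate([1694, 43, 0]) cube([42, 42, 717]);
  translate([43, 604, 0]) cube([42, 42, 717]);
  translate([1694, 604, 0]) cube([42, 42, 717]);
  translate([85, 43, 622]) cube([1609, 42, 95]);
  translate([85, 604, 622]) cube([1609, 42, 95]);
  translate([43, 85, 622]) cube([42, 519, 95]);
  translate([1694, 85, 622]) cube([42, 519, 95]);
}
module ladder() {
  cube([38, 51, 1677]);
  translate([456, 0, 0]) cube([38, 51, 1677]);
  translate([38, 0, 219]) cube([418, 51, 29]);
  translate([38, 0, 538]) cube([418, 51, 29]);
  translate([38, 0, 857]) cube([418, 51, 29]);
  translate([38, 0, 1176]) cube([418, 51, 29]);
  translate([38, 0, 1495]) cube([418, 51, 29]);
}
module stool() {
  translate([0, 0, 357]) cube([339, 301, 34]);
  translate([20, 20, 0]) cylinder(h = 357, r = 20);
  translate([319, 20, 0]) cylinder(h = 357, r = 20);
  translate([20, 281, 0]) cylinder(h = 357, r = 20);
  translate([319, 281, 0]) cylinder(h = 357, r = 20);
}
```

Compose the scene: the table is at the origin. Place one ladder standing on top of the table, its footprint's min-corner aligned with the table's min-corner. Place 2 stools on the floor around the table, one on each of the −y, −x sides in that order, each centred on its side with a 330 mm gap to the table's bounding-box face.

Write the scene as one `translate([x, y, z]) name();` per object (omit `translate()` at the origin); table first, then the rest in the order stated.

table();
translate([0, 0, 765]) ladder();
translate([720, -631, 0]) stool();
translate([-669, 194, 0]) stool();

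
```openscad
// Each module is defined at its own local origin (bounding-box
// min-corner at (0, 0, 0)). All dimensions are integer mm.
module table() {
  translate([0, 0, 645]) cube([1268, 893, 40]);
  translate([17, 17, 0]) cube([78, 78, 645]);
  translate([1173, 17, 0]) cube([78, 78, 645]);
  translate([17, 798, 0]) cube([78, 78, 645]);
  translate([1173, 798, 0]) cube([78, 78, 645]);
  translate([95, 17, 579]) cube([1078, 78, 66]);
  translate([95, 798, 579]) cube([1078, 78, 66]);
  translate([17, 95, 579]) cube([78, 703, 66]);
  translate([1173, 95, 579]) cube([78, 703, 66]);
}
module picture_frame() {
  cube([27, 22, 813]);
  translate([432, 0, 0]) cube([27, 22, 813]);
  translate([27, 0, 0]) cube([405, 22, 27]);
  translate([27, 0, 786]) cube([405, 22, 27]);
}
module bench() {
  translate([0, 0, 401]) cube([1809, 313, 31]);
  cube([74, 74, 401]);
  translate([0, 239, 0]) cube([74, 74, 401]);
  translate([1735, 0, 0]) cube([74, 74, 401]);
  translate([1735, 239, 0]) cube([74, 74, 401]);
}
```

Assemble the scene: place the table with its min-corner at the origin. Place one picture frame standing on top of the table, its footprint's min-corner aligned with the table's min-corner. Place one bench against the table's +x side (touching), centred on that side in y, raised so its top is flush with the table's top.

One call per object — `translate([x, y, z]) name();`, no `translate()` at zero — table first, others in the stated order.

table();
translate([0, 0, 685]) picture_frame();
translate([1268, 290, 253]) bench();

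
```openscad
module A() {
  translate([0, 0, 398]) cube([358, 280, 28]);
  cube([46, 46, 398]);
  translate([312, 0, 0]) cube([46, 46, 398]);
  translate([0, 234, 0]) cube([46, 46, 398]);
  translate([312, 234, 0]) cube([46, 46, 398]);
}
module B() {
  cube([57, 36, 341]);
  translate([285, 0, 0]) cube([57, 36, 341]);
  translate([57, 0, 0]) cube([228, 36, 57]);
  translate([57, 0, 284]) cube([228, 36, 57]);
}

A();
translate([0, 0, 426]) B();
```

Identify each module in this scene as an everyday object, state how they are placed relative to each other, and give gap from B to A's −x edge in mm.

A is a stool. B is a picture frame. The picture frame is on top of the stool. The gap from the picture frame to the stool's −x edge is 0 mm.

The picture frame's min-x is at 0; the stool's min-x is 0; gap = 0 mm.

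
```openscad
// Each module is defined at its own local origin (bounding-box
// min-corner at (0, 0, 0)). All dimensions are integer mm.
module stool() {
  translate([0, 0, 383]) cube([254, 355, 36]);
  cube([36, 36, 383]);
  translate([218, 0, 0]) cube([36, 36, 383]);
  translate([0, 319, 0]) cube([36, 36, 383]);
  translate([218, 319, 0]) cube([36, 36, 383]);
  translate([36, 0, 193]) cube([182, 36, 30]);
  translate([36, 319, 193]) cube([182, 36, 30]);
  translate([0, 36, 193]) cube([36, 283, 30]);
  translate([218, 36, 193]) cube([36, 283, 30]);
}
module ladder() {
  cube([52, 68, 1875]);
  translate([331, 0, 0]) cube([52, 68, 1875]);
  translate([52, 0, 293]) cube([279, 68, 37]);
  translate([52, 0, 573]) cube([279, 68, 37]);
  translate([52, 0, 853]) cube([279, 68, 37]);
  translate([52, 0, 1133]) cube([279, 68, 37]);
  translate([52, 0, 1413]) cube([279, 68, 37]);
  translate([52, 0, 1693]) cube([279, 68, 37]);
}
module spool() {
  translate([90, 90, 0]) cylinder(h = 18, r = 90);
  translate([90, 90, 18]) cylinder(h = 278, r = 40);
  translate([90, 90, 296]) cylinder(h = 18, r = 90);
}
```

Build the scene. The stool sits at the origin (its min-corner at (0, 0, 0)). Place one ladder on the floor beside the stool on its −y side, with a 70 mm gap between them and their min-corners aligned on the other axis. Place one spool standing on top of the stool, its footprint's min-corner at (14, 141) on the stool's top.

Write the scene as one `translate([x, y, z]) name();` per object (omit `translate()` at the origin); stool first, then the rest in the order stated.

stool();
translate([0, -138, 0]) ladder();
translate([14, 141, 419]) spool();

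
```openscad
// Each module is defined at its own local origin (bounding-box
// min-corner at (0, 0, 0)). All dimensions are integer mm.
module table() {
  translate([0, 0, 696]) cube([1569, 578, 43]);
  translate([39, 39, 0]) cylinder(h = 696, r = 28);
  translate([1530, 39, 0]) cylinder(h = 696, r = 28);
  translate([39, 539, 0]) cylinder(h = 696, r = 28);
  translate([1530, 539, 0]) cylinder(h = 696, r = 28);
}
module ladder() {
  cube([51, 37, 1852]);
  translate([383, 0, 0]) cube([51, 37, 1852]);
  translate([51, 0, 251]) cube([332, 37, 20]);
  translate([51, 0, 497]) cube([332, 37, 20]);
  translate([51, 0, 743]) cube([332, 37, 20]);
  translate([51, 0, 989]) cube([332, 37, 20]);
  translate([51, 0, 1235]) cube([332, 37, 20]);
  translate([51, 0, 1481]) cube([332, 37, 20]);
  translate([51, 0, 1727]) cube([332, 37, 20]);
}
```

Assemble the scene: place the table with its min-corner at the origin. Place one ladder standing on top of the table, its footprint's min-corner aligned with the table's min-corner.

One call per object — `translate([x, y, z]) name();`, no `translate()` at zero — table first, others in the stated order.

table();
translate([0, 0, 739]) ladder();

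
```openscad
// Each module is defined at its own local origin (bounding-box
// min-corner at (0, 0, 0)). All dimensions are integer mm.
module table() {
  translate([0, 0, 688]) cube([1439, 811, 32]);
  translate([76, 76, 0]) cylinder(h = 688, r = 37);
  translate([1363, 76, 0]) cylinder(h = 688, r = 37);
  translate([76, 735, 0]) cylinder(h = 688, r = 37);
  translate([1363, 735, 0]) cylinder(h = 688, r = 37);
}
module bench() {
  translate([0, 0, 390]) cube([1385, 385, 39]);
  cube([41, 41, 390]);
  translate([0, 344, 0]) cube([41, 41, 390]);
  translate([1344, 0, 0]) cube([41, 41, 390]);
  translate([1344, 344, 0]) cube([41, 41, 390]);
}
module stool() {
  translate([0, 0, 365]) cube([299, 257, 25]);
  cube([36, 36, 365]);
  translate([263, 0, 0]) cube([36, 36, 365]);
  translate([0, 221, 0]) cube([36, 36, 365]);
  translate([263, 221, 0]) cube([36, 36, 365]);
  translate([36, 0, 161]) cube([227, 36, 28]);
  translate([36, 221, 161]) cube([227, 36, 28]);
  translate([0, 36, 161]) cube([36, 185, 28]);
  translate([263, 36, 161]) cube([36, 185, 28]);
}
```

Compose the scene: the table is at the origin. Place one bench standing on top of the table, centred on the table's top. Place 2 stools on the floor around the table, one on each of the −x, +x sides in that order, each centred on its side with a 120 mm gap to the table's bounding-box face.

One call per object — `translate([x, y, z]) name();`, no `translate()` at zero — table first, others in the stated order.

table();
translate([27, 213, 720]) bench();
translate([-419, 277, 0]) stool();
translate([1559, 277, 0]) stool();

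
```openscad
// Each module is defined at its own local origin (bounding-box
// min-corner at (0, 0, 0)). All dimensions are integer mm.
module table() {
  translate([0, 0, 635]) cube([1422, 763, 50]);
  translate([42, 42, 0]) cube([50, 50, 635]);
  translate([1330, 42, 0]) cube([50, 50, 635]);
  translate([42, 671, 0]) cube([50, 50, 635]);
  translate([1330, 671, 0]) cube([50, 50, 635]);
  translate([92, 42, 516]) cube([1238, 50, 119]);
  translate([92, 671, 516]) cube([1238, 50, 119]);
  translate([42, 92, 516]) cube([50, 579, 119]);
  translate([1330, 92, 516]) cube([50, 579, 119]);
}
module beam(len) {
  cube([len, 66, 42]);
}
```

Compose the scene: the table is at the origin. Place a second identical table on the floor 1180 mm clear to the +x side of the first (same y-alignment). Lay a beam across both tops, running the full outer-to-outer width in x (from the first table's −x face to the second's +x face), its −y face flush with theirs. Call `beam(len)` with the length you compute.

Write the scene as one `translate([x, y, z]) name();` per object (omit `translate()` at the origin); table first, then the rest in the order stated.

table();
translate([2602, 0, 0]) table();
translate([0, 0, 685]) beam(4024);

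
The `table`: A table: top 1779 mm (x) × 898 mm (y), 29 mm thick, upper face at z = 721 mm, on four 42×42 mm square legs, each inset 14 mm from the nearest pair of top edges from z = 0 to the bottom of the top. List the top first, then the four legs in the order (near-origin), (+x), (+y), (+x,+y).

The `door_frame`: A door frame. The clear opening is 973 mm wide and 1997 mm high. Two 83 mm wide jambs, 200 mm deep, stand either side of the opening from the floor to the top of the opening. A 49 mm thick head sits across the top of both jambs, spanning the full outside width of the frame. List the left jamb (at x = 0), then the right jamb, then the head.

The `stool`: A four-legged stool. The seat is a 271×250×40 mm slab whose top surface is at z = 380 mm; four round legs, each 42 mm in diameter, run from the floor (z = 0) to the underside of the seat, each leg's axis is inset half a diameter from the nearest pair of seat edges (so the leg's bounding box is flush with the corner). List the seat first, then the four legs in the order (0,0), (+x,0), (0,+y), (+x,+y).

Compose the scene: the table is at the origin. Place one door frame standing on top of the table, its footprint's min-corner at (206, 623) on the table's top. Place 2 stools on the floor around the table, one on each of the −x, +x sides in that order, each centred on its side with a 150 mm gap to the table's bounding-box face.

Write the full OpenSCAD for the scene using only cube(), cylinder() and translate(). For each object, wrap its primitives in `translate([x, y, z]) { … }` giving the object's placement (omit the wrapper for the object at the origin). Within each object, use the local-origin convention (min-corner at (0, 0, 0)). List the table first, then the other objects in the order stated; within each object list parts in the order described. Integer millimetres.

translate([0, 0, 692]) cube([1779, 898, 29]);
translate([14, 14, 0]) cube([42, 42, 692]);
translate([1723, 14, 0]) cube([42, 42, 692]);
translate([14, 842, 0]) cube([42, 42, 692]);
translate([1723, 842, 0]) cube([42, 42, 692]);
translate([206, 623, 721]) {
  cube([83, 200, 1997]);
  translate([1056, 0, 0]) cube([83, 200, 1997]);
  translate([0, 0, 1997]) cube([1139, 200, 49]);
}
translate([-421, 324, 0]) {
  translate([0, 0, 340]) cube([271, 250, 40]);
  translate([21, 21, 0]) cylinder(h = 340, r = 21);
  translate([250, 21, 0]) cylinder(h = 340, r = 21);
  translate([21, 229, 0]) cylinder(h = 340, r = 21);
  translate([250, 229, 0]) cylinder(h = 340, r = 21);
}
translate([1929, 324, 0]) {
  translate([0, 0, 340]) cube([271, 250, 40]);
  translate([21, 21, 0]) cylinder(h = 340, r = 21);
  translate([250, 21, 0]) cylinder(h = 340, r = 21);
  translate([21, 229, 0]) cylinder(h = 340, r = 21);
  translate([250, 229, 0]) cylinder(h = 340, r = 21);
}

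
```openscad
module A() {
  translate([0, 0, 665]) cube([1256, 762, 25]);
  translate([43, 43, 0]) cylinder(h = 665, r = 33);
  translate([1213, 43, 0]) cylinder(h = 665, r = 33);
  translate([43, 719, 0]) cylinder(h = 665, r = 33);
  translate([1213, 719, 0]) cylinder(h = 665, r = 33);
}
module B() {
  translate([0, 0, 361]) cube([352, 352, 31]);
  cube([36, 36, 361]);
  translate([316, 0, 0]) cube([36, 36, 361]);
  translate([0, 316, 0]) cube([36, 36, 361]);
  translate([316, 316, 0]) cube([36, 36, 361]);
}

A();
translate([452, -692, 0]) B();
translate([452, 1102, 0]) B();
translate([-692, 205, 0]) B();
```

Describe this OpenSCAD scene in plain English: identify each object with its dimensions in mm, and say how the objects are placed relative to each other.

A is a table: top 1256 mm (x) × 762 mm (y), 25 mm thick, upper face at z = 690 mm, on four round legs of 66 mm diameter, each leg's bounding box inset 10 mm from the nearest pair of top edges, running from z = 0 to the bottom of the top.

B is a simple wooden stool: a rectangular seat 352 mm (x) by 352 mm (y), 31 mm thick, top face at z = 392 mm, on four square legs, each 36×36 mm in cross-section. The legs rest on z = 0, each flush with a corner of the seat.

Three stools sit around the table at the −y, +y, −x sides.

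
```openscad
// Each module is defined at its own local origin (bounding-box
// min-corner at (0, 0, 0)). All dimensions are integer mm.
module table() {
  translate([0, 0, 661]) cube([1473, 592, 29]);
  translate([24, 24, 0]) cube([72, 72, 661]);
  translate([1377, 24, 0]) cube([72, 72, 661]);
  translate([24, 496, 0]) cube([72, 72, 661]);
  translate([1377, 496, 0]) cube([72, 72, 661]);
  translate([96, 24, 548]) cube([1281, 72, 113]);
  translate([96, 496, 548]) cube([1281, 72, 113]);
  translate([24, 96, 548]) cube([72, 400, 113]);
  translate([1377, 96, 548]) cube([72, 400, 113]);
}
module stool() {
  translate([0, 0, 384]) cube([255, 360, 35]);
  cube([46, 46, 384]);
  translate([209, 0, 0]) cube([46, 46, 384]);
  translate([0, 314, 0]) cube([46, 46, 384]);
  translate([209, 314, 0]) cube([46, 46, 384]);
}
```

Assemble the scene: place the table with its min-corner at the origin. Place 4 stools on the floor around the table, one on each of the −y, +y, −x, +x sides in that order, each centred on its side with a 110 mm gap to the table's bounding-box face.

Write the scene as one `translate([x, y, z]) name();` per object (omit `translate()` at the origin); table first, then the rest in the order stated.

table();
translate([609, -470, 0]) stool();
translate([609, 702, 0]) stool();
translate([-365, 116, 0]) stool();
translate([1583, 116, 0]) stool();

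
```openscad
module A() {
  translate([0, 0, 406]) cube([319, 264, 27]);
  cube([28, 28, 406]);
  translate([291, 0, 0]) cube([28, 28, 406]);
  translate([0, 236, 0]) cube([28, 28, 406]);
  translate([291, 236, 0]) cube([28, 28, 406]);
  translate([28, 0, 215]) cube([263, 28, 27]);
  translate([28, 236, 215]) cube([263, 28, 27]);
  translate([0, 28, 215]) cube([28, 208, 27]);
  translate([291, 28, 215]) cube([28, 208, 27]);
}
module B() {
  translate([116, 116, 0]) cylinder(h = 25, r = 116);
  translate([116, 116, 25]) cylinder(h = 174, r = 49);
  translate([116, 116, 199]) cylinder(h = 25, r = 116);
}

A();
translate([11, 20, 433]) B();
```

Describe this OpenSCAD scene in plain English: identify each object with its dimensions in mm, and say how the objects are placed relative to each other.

A is a four-legged stool. The seat is a 319×264×27 mm slab whose top surface is at z = 433 mm; four square legs, each 28×28 mm in cross-section, run from the floor (z = 0) to the underside of the seat, each flush with a corner of the seat. Four stretchers, 28 mm wide and 27 mm tall, connect adjacent legs with their undersides at z = 215 mm, each running between the inner faces of the legs it joins and aligned with the legs' outer faces on the other axis.

B is a spool: two coaxial disc flanges of radius 116 mm and thickness 25 mm, joined by a core cylinder of radius 49 mm and height 174 mm. The lower flange rests on z = 0 and the three cylinders share a vertical axis.

The spool is on top of the stool.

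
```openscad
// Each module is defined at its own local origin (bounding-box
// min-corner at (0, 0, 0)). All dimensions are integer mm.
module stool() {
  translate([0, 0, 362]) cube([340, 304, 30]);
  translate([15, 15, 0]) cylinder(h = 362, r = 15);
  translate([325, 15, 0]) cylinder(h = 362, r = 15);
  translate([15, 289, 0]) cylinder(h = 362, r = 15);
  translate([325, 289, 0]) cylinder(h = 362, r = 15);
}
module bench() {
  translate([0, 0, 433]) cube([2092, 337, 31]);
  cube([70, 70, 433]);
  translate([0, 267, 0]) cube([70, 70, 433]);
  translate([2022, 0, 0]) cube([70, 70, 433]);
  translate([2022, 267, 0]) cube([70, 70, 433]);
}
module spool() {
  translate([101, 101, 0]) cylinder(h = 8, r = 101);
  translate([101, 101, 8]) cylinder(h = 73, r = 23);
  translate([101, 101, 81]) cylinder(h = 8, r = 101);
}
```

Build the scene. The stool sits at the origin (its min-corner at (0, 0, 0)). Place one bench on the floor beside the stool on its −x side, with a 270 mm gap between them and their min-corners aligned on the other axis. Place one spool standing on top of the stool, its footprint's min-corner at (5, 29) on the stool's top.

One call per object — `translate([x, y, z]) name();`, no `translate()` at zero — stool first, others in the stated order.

stool();
translate([-2362, 0, 0]) bench();
translate([5, 29, 392]) spool();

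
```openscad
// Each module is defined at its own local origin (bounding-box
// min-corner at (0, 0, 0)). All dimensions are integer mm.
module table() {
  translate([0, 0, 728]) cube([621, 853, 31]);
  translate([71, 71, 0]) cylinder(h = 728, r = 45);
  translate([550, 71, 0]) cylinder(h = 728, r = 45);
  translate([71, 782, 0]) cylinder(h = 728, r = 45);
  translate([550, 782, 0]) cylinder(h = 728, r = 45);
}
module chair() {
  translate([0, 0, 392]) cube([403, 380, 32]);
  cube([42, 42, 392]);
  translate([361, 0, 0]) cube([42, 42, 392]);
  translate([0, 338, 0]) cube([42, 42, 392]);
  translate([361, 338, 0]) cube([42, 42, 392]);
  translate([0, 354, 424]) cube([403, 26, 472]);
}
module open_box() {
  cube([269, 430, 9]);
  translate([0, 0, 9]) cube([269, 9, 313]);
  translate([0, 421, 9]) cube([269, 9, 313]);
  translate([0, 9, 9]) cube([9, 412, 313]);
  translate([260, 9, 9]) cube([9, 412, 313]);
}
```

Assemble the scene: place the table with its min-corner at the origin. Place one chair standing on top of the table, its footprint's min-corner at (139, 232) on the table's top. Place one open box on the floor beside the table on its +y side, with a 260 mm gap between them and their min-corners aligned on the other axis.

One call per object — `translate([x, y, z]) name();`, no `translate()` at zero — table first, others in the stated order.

table();
translate([139, 232, 759]) chair();
translate([0, 1113, 0]) open_box();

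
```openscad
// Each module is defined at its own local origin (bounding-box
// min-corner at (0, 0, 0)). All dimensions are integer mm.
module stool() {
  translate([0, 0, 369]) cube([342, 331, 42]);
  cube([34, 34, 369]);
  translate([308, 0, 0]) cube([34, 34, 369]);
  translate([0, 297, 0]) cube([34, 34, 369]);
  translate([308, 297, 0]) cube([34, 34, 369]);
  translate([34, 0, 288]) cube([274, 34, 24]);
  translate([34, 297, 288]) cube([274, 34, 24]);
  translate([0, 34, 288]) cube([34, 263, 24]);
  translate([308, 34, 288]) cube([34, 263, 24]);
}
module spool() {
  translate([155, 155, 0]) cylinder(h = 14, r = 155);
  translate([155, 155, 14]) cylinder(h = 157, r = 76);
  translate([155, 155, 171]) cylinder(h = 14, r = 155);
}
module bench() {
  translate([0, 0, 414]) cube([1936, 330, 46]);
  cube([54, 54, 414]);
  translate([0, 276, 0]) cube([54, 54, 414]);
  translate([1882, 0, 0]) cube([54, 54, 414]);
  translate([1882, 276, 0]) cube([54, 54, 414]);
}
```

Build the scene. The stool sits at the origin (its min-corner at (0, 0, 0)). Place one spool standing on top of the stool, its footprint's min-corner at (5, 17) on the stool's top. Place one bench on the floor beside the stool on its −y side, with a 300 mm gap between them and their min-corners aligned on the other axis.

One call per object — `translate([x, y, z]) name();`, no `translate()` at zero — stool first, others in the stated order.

stool();
translate([5, 17, 411]) spool();
translate([0, -630, 0]) bench();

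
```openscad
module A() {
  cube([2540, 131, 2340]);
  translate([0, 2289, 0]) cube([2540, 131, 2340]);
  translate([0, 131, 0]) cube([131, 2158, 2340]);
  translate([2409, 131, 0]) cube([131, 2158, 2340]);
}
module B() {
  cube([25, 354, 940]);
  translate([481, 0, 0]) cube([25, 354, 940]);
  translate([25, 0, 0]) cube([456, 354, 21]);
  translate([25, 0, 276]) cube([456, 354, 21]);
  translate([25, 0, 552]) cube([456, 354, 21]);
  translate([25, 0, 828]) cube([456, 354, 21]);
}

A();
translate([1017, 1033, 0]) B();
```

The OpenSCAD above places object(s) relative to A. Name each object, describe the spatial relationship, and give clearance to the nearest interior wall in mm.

Clearances: x = 886, y = 902; minimum 886 mm.

A is a house frame. B is a bookshelf. The bookshelf sits inside the house frame, centred. The clearance to the nearest interior wall is 886 mm.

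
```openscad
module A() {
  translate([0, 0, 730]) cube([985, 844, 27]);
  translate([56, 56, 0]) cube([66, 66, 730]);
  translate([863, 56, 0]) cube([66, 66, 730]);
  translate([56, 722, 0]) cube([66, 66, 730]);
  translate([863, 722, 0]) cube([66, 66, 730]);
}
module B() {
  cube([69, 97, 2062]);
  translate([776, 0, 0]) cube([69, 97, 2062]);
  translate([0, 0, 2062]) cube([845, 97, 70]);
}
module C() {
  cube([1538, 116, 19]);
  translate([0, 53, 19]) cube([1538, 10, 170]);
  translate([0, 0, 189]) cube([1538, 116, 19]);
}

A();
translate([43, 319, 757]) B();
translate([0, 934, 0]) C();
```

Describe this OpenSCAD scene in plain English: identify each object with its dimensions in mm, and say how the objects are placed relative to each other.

A is a rectangular dining table. The top is 985×844×27 mm with its upper surface at z = 757 mm. It stands on four 66×66 mm square legs, each inset 56 mm from the nearest pair of top edges, running from the floor to the underside of the top.

B is a rectangular door frame: two vertical jambs of 69×97 mm section, 2062 mm tall, with a clear opening 707 mm wide between their inner faces. A header 70 mm tall and 97 mm deep lies on top of the jambs and spans the full outside width.

C is an I-beam lying along x, 1538 mm long. Overall section height 208 mm. Two flanges 116 mm wide (y) and 19 mm thick, one on the floor and one at the top; a web 10 mm thick runs between them, centred on the flange width.

The door frame is on top of the table. The I-beam is on the floor beside the table on its +y side.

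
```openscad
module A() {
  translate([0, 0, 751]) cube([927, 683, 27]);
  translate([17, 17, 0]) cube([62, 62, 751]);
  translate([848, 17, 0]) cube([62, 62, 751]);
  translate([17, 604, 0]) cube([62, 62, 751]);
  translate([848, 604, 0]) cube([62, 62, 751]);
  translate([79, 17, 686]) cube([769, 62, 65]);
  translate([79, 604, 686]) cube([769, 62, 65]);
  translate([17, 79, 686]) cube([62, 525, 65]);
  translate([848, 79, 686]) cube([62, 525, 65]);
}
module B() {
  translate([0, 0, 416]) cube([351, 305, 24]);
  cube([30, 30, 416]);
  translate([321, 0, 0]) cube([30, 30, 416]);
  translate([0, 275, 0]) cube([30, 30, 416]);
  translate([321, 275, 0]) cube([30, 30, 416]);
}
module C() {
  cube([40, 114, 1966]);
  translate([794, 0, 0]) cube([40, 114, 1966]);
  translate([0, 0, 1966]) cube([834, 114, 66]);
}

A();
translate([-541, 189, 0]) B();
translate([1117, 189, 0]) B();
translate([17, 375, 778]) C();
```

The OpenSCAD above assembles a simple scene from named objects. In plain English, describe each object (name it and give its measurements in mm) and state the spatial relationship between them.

A is a rectangular dining table. The top is 927×683×27 mm with its upper surface at z = 778 mm. It stands on four 62×62 mm square legs, each inset 17 mm from the nearest pair of top edges, running from the floor to the underside of the top. Four apron rails, 62 mm thick and 65 mm tall, run between adjacent legs with their top edges flush with the underside of the top and their outer faces flush with the legs' outer faces.

B is a simple wooden stool: a rectangular seat 351 mm (x) by 305 mm (y), 24 mm thick, top face at z = 440 mm, on four square legs, each 30×30 mm in cross-section. The legs rest on z = 0, each flush with a corner of the seat.

C is a rectangular door frame: two vertical jambs of 40×114 mm section, 1966 mm tall, with a clear opening 754 mm wide between their inner faces. A header 66 mm tall and 114 mm deep lies on top of the jambs and spans the full outside width.

Two stools sit around the table at the −x, +x sides. The door frame is on top of the table.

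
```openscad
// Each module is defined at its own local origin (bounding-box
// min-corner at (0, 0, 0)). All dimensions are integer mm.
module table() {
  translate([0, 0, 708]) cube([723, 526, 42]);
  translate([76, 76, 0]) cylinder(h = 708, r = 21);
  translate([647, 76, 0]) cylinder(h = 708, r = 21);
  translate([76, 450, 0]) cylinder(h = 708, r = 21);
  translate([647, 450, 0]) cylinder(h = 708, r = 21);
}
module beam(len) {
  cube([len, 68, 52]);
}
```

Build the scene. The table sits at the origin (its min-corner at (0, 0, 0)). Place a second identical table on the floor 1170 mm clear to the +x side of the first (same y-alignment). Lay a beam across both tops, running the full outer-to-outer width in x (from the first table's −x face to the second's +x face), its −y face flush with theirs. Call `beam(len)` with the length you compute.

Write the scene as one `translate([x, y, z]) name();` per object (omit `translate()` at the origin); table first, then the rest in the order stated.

table();
translate([1893, 0, 0]) table();
translate([0, 0, 750]) beam(2616);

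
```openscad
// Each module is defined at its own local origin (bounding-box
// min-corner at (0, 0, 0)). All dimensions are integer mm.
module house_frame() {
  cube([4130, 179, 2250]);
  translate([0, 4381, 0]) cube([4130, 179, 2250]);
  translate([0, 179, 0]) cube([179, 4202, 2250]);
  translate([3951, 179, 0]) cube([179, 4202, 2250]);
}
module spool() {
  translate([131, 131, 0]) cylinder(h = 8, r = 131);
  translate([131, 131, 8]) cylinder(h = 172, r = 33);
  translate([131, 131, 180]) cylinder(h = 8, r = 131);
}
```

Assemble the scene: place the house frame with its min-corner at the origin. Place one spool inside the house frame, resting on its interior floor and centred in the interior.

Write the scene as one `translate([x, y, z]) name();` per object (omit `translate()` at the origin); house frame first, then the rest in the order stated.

house_frame();
translate([1934, 2149, 0]) spool();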